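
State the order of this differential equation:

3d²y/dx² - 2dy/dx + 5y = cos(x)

The order is 2 (highest derivative is of order 2).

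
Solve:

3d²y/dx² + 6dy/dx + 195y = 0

Characteristic equation: 3r² + 6r + 195 = 0
Divide by 3: r² + 2r + 65 = 0
Roots: r = -1 ± 8i (complex conjugates)
General solution: y = e^(-x)(C₁cos(8x) + C₂sin(8x))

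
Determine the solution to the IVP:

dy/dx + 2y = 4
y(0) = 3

General solution: y = 2 + Ce^(-2x)
Applying y(0) = 3: C = 3 - 2 = 1
Particular solution: y = 2 + e^(-2x)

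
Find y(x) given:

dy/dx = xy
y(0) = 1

General solution: y = Ce^(x²/2)
Applying IC y(0) = 1:
Particular solution: y = e^(x²/2)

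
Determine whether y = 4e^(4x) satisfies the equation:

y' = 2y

Verification:
y = 4e^(4x)
y' = 16e^(4x)
But 2y = 8e^(4x)
y' ≠ 2y — the derivative does not match

No, it is not a solution.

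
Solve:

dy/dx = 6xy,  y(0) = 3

General solution: y = Ce^(3x²)
Applying IC y(0) = 3:
Particular solution: y = 3e^(3x²)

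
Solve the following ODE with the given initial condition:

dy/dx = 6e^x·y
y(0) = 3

General solution: y = Ce^(6e^x)
Applying IC y(0) = 3:
Particular solution: y = 3e^(6(e^x - 1))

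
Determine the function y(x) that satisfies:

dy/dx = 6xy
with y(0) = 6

General solution: y = Ce^(3x²)
Applying IC y(0) = 6:
Particular solution: y = 6e^(3x²)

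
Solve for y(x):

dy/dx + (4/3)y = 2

Using integrating factor method:

General solution: y = 3/2 + Ce^(-4x/3)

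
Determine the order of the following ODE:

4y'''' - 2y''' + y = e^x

The order is 4 (highest derivative is of order 4).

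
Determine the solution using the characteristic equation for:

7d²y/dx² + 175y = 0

Characteristic equation: 7r² + 175 = 0
Divide by 7: r² + 25 = 0
Roots: r = ±5i (complex conjugates)
General solution: y = C₁cos(5x) + C₂sin(5x)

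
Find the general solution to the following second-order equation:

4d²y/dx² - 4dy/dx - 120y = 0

Characteristic equation: 4r² - 4r - 120 = 0
Divide by 4: r² - r - 30 = 0
Roots: r = 6, -5 (distinct real)
General solution: y = C₁e^(6x) + C₂e^(-5x)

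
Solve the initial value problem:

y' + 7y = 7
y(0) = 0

General solution: y = 1 + Ce^(-7x)
Applying y(0) = 0: C = 0 - 1 = -1
Particular solution: y = 1 - e^(-7x)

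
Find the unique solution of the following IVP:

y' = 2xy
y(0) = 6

General solution: y = Ce^(x²)
Applying IC y(0) = 6:
Particular solution: y = 6e^(x²)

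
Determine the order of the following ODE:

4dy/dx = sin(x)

The order is 1 (highest derivative is of order 1).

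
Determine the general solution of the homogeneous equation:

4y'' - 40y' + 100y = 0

Characteristic equation: 4r² - 40r + 100 = 0
Divide by 4: r² - 10r + 25 = 0
Factored: (r - 5)² = 0
Repeated root: r = 5
General solution: y = (C₁ + C₂x)e^(5x)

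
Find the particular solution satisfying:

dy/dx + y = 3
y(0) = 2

General solution: y = 3 + Ce^(-x)
Applying y(0) = 2: C = 2 - 3 = -1
Particular solution: y = 3 - e^(-x)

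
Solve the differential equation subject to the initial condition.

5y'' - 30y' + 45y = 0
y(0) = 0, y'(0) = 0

General solution: y = (C₁ + C₂x)e^(3x)
Repeated root r = 3
Applying ICs: C₁ = 0, C₂ = 0
Particular solution: y = 0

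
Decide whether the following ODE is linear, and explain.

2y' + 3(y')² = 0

Nonlinear ((y')² term)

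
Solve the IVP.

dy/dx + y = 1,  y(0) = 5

General solution: y = 1 + Ce^(-x)
Applying y(0) = 5: C = 5 - 1 = 4
Particular solution: y = 1 + 4e^(-x)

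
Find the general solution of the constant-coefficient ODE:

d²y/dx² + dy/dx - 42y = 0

Characteristic equation: r² + r - 42 = 0
Roots: r = 6, -7 (distinct real)
General solution: y = C₁e^(6x) + C₂e^(-7x)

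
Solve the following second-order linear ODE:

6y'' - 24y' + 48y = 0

Characteristic equation: 6r² - 24r + 48 = 0
Divide by 6: r² - 4r + 8 = 0
Roots: r = 2 ± 2i (complex conjugates)
General solution: y = e^(2x)(C₁cos(2x) + C₂sin(2x))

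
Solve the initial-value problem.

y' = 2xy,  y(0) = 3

General solution: y = Ce^(x²)
Applying IC y(0) = 3:
Particular solution: y = 3e^(x²)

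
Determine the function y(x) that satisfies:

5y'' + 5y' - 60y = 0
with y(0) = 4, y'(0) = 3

General solution: y = C₁e^(3x) + C₂e^(-4x)
Applying ICs: C₁ = 19/7, C₂ = 9/7
Particular solution: y = (19/7)e^(3x) + (9/7)e^(-4x)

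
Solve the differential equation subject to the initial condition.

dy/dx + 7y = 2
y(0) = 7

General solution: y = 2/7 + Ce^(-7x)
Applying y(0) = 7: C = 7 - 2/7 = 47/7
Particular solution: y = 2/7 + (47/7)e^(-7x)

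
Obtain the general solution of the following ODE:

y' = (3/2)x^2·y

Separating variables and integrating:
ln|y| = x^3/2 + C

General solution: y = Ce^(x^3/2)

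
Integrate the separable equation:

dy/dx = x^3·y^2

Separating variables and integrating:
-1/y = x^4/4 + C

General solution: y^-1 = (-1/4)x^4 + C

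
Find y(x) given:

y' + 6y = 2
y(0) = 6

General solution: y = 1/3 + Ce^(-6x)
Applying y(0) = 6: C = 6 - 1/3 = 17/3
Particular solution: y = 1/3 + (17/3)e^(-6x)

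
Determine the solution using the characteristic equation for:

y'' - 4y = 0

Characteristic equation: r² - 4 = 0
Roots: r = 2, -2 (distinct real)
General solution: y = C₁e^(2x) + C₂e^(-2x)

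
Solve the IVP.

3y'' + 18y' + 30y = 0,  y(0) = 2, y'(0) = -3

General solution: y = e^(-3x)(C₁cos(x) + C₂sin(x))
Complex roots r = -3 ± i
Applying ICs: C₁ = 2, C₂ = 3
Particular solution: y = e^(-3x)(2cos(x) + 3sin(x))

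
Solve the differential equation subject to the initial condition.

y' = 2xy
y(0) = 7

General solution: y = Ce^(x²)
Applying IC y(0) = 7:
Particular solution: y = 7e^(x²)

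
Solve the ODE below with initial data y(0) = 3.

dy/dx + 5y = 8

General solution: y = 8/5 + Ce^(-5x)
Applying y(0) = 3: C = 3 - 8/5 = 7/5
Particular solution: y = 8/5 + (7/5)e^(-5x)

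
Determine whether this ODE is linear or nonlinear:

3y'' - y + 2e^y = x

Nonlinear (e^y is nonlinear in y)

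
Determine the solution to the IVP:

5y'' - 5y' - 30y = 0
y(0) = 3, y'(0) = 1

General solution: y = C₁e^(3x) + C₂e^(-2x)
Applying ICs: C₁ = 7/5, C₂ = 8/5
Particular solution: y = (7/5)e^(3x) + (8/5)e^(-2x)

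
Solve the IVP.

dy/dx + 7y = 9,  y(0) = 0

General solution: y = 9/7 + Ce^(-7x)
Applying y(0) = 0: C = 0 - 9/7 = -9/7
Particular solution: y = 9/7 - (9/7)e^(-7x)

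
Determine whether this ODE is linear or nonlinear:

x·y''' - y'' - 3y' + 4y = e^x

Linear (y and its derivatives appear to the first power only, no products of y terms)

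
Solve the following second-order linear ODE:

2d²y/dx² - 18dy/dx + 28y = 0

Characteristic equation: 2r² - 18r + 28 = 0
Divide by 2: r² - 9r + 14 = 0
Roots: r = 2, 7 (distinct real)
General solution: y = C₁e^(2x) + C₂e^(7x)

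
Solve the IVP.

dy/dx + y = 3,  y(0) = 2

General solution: y = 3 + Ce^(-x)
Applying y(0) = 2: C = 2 - 3 = -1
Particular solution: y = 3 - e^(-x)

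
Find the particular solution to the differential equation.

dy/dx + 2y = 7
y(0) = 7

General solution: y = 7/2 + Ce^(-2x)
Applying y(0) = 7: C = 7 - 7/2 = 7/2
Particular solution: y = 7/2 + (7/2)e^(-2x)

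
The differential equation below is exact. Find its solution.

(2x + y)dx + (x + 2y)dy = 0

Verify exactness: ∂M/∂y = ∂N/∂x ✓
Find F(x,y) such that ∂F/∂x = M, ∂F/∂y = N
Solution: x² + xy + y² = C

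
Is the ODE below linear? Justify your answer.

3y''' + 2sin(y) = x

No. Nonlinear (sin(y) is nonlinear in y)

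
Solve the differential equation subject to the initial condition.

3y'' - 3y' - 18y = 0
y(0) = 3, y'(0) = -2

General solution: y = C₁e^(3x) + C₂e^(-2x)
Applying ICs: C₁ = 4/5, C₂ = 11/5
Particular solution: y = (4/5)e^(3x) + (11/5)e^(-2x)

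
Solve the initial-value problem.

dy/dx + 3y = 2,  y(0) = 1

General solution: y = 2/3 + Ce^(-3x)
Applying y(0) = 1: C = 1 - 2/3 = 1/3
Particular solution: y = 2/3 + (1/3)e^(-3x)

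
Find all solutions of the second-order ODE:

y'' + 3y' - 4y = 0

Characteristic equation: r² + 3r - 4 = 0
Roots: r = 1, -4 (distinct real)
General solution: y = C₁e^x + C₂e^(-4x)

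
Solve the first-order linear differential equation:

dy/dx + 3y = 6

Using integrating factor method:

General solution: y = 2 + Ce^(-3x)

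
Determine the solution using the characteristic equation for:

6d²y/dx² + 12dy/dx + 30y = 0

Characteristic equation: 6r² + 12r + 30 = 0
Divide by 6: r² + 2r + 5 = 0
Roots: r = -1 ± 2i (complex conjugates)
General solution: y = e^(-x)(C₁cos(2x) + C₂sin(2x))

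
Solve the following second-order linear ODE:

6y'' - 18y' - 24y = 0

Characteristic equation: 6r² - 18r - 24 = 0
Divide by 6: r² - 3r - 4 = 0
Roots: r = 4, -1 (distinct real)
General solution: y = C₁e^(4x) + C₂e^(-x)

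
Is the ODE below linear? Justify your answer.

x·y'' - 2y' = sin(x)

Yes. Linear (y and its derivatives appear to the first power only, no products of y terms)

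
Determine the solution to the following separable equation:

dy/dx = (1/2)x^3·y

Separating variables and integrating:
ln|y| = x^4/8 + C

General solution: y = Ce^(x^4/8)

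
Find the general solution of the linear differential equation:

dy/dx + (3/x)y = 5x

Using integrating factor method:

General solution: y = x^2 + Cx^(-3)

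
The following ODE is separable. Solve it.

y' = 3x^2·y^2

Separating variables and integrating:
-1/y = x^3 + C

General solution: y^-1 = -x^3 + C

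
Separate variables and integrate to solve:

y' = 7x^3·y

Separating variables and integrating:
ln|y| = 7x^4/4 + C

General solution: y = Ce^(7x^4/4)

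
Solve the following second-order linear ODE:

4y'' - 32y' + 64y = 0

Characteristic equation: 4r² - 32r + 64 = 0
Divide by 4: r² - 8r + 16 = 0
Factored: (r - 4)² = 0
Repeated root: r = 4
General solution: y = (C₁ + C₂x)e^(4x)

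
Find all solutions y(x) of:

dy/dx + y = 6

Using integrating factor method:

General solution: y = 6 + Ce^(-x)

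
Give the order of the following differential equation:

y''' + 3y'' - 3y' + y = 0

The order is 3 (highest derivative is of order 3).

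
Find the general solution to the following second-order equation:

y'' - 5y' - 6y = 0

Characteristic equation: r² - 5r - 6 = 0
Roots: r = 6, -1 (distinct real)
General solution: y = C₁e^(6x) + C₂e^(-x)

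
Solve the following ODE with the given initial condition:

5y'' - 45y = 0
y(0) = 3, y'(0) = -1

General solution: y = C₁e^(3x) + C₂e^(-3x)
Applying ICs: C₁ = 4/3, C₂ = 5/3
Particular solution: y = (4/3)e^(3x) + (5/3)e^(-3x)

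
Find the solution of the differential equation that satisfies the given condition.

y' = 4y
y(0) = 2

General solution: y = Ce^(4x)
Applying IC y(0) = 2:
Particular solution: y = 2e^(4x)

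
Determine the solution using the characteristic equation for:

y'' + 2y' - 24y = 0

Characteristic equation: r² + 2r - 24 = 0
Roots: r = 4, -6 (distinct real)
General solution: y = C₁e^(4x) + C₂e^(-6x)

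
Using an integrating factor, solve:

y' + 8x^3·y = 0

Using integrating factor method:

General solution: y = Ce^(-2x^4)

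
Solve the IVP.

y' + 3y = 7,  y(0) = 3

General solution: y = 7/3 + Ce^(-3x)
Applying y(0) = 3: C = 3 - 7/3 = 2/3
Particular solution: y = 7/3 + (2/3)e^(-3x)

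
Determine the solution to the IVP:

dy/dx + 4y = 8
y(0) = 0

General solution: y = 2 + Ce^(-4x)
Applying y(0) = 0: C = 0 - 2 = -2
Particular solution: y = 2 - 2e^(-4x)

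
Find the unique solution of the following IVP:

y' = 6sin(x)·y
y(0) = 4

General solution: y = Ce^(-6cos(x))
Applying IC y(0) = 4:
Particular solution: y = 4e^(6(1-cos(x)))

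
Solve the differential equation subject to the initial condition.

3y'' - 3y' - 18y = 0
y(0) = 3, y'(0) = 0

General solution: y = C₁e^(3x) + C₂e^(-2x)
Applying ICs: C₁ = 6/5, C₂ = 9/5
Particular solution: y = (6/5)e^(3x) + (9/5)e^(-2x)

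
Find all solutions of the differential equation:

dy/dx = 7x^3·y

Separating variables and integrating:
ln|y| = 7x^4/4 + C

General solution: y = Ce^(7x^4/4)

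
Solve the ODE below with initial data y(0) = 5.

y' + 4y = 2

General solution: y = 1/2 + Ce^(-4x)
Applying y(0) = 5: C = 5 - 1/2 = 9/2
Particular solution: y = 1/2 + (9/2)e^(-4x)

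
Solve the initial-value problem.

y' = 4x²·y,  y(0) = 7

General solution: y = Ce^(4x³/3)
Applying IC y(0) = 7:
Particular solution: y = 7e^(4x³/3)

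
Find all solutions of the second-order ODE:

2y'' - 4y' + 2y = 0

Characteristic equation: 2r² - 4r + 2 = 0
Divide by 2: r² - 2r + 1 = 0
Factored: (r - 1)² = 0
Repeated root: r = 1
General solution: y = (C₁ + C₂x)e^x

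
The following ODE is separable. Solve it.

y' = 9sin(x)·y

Separating variables and integrating:
ln|y| = -9cos(x) + C

General solution: y = Ce^(-9cos(x))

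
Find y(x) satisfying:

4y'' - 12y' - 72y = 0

Characteristic equation: 4r² - 12r - 72 = 0
Divide by 4: r² - 3r - 18 = 0
Roots: r = 6, -3 (distinct real)
General solution: y = C₁e^(6x) + C₂e^(-3x)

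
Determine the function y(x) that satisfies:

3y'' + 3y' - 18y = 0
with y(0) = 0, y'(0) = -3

General solution: y = C₁e^(2x) + C₂e^(-3x)
Applying ICs: C₁ = -3/5, C₂ = 3/5
Particular solution: y = -(3/5)e^(2x) + (3/5)e^(-3x)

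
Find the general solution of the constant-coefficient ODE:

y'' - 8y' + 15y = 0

Characteristic equation: r² - 8r + 15 = 0
Roots: r = 5, 3 (distinct real)
General solution: y = C₁e^(5x) + C₂e^(3x)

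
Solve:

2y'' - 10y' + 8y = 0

Characteristic equation: 2r² - 10r + 8 = 0
Divide by 2: r² - 5r + 4 = 0
Roots: r = 4, 1 (distinct real)
General solution: y = C₁e^(4x) + C₂e^x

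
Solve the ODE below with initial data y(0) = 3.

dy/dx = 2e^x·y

General solution: y = Ce^(2e^x)
Applying IC y(0) = 3:
Particular solution: y = 3e^(2(e^x - 1))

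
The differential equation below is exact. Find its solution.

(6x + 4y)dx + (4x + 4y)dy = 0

Verify exactness: ∂M/∂y = ∂N/∂x ✓
Find F(x,y) such that ∂F/∂x = M, ∂F/∂y = N
Solution: 3x² + 4xy + 2y² = C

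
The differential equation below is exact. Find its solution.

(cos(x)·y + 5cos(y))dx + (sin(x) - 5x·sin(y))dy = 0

Verify exactness: ∂M/∂y = ∂N/∂x ✓
Find F(x,y) such that ∂F/∂x = M, ∂F/∂y = N
Solution: sin(x)·y + 5x·cos(y) = C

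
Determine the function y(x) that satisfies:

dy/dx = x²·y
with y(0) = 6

General solution: y = Ce^(x³/3)
Applying IC y(0) = 6:
Particular solution: y = 6e^(x³/3)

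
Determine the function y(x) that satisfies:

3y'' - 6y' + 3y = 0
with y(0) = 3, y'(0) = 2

General solution: y = (C₁ + C₂x)e^x
Repeated root r = 1
Applying ICs: C₁ = 3, C₂ = -1
Particular solution: y = (3 - x)e^x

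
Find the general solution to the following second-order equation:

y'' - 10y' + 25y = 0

Characteristic equation: r² - 10r + 25 = 0
Factored: (r - 5)² = 0
Repeated root: r = 5
General solution: y = (C₁ + C₂x)e^(5x)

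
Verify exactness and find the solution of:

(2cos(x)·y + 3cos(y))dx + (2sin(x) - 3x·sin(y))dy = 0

Verify exactness: ∂M/∂y = ∂N/∂x ✓
Find F(x,y) such that ∂F/∂x = M, ∂F/∂y = N
Solution: 2sin(x)·y + 3x·cos(y) = C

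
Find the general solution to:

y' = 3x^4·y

Separating variables and integrating:
ln|y| = 3x^5/5 + C

General solution: y = Ce^(3x^5/5)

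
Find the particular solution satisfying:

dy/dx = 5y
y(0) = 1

General solution: y = Ce^(5x)
Applying IC y(0) = 1:
Particular solution: y = e^(5x)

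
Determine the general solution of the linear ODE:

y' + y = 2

Using integrating factor method:

General solution: y = 2 + Ce^(-x)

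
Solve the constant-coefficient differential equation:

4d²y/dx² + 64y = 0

Characteristic equation: 4r² + 64 = 0
Divide by 4: r² + 16 = 0
Roots: r = ±4i (complex conjugates)
General solution: y = C₁cos(4x) + C₂sin(4x)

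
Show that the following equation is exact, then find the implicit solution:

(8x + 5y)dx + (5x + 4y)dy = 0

Verify exactness: ∂M/∂y = ∂N/∂x ✓
Find F(x,y) such that ∂F/∂x = M, ∂F/∂y = N
Solution: 4x² + 5xy + 2y² = C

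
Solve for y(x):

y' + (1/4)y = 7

Using integrating factor method:

General solution: y = 28 + Ce^(-x/4)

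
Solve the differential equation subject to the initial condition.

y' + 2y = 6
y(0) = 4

General solution: y = 3 + Ce^(-2x)
Applying y(0) = 4: C = 4 - 3 = 1
Particular solution: y = 3 + e^(-2x)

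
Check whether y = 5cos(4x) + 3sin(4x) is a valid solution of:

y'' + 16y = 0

Verification:
y'' = -80cos(4x) - 48sin(4x)
y'' + 16y = 0 ✓

Yes, it is a solution.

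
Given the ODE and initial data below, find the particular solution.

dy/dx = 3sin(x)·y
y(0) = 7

General solution: y = Ce^(-3cos(x))
Applying IC y(0) = 7:
Particular solution: y = 7e^(3(1-cos(x)))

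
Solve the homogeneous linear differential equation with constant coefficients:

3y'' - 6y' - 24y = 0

Characteristic equation: 3r² - 6r - 24 = 0
Divide by 3: r² - 2r - 8 = 0
Roots: r = 4, -2 (distinct real)
General solution: y = C₁e^(4x) + C₂e^(-2x)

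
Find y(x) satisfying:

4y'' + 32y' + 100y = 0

Characteristic equation: 4r² + 32r + 100 = 0
Divide by 4: r² + 8r + 25 = 0
Roots: r = -4 ± 3i (complex conjugates)
General solution: y = e^(-4x)(C₁cos(3x) + C₂sin(3x))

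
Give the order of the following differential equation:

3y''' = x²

The order is 3 (highest derivative is of order 3).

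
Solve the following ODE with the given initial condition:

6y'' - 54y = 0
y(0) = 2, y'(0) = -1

General solution: y = C₁e^(3x) + C₂e^(-3x)
Applying ICs: C₁ = 5/6, C₂ = 7/6
Particular solution: y = (5/6)e^(3x) + (7/6)e^(-3x)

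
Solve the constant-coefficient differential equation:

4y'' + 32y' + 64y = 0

Characteristic equation: 4r² + 32r + 64 = 0
Divide by 4: r² + 8r + 16 = 0
Factored: (r + 4)² = 0
Repeated root: r = -4
General solution: y = (C₁ + C₂x)e^(-4x)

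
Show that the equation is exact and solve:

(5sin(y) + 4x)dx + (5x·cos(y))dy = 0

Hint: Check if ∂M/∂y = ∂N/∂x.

Verify exactness: ∂M/∂y = ∂N/∂x ✓
Find F(x,y) such that ∂F/∂x = M, ∂F/∂y = N
Solution: 5x·sin(y) + 2x² = C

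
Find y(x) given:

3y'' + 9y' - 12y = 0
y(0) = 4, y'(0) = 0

General solution: y = C₁e^x + C₂e^(-4x)
Applying ICs: C₁ = 16/5, C₂ = 4/5
Particular solution: y = (16/5)e^x + (4/5)e^(-4x)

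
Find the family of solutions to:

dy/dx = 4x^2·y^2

Separating variables and integrating:
-1/y = 4x^3/3 + C

General solution: y^-1 = (-4/3)x^3 + C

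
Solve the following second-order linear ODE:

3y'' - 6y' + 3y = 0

Characteristic equation: 3r² - 6r + 3 = 0
Divide by 3: r² - 2r + 1 = 0
Factored: (r - 1)² = 0
Repeated root: r = 1
General solution: y = (C₁ + C₂x)e^x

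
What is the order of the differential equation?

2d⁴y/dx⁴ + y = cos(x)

The order is 4 (highest derivative is of order 4).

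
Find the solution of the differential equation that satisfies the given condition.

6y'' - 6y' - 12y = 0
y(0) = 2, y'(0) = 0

General solution: y = C₁e^(2x) + C₂e^(-x)
Applying ICs: C₁ = 2/3, C₂ = 4/3
Particular solution: y = (2/3)e^(2x) + (4/3)e^(-x)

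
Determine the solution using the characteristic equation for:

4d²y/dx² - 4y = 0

Characteristic equation: 4r² - 4 = 0
Divide by 4: r² - 1 = 0
Roots: r = 1, -1 (distinct real)
General solution: y = C₁e^x + C₂e^(-x)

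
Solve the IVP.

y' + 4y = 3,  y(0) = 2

General solution: y = 3/4 + Ce^(-4x)
Applying y(0) = 2: C = 2 - 3/4 = 5/4
Particular solution: y = 3/4 + (5/4)e^(-4x)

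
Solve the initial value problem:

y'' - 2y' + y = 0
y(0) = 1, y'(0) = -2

General solution: y = (C₁ + C₂x)e^x
Repeated root r = 1
Applying ICs: C₁ = 1, C₂ = -3
Particular solution: y = (1 - 3x)e^x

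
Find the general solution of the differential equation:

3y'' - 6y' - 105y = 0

Characteristic equation: 3r² - 6r - 105 = 0
Divide by 3: r² - 2r - 35 = 0
Roots: r = 7, -5 (distinct real)
General solution: y = C₁e^(7x) + C₂e^(-5x)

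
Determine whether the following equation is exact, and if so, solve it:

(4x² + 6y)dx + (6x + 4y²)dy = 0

Verify exactness: ∂M/∂y = ∂N/∂x ✓
Find F(x,y) such that ∂F/∂x = M, ∂F/∂y = N
Solution: 4x³/3 + 6xy + 4y³/3 = C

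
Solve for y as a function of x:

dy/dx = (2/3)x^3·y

Separating variables and integrating:
ln|y| = x^4/6 + C

General solution: y = Ce^(x^4/6)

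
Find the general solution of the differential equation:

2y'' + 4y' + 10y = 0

Characteristic equation: 2r² + 4r + 10 = 0
Divide by 2: r² + 2r + 5 = 0
Roots: r = -1 ± 2i (complex conjugates)
General solution: y = e^(-x)(C₁cos(2x) + C₂sin(2x))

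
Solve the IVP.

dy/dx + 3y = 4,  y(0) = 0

General solution: y = 4/3 + Ce^(-3x)
Applying y(0) = 0: C = 0 - 4/3 = -4/3
Particular solution: y = 4/3 - (4/3)e^(-3x)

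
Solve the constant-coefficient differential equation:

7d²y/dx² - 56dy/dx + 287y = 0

Characteristic equation: 7r² - 56r + 287 = 0
Divide by 7: r² - 8r + 41 = 0
Roots: r = 4 ± 5i (complex conjugates)
General solution: y = e^(4x)(C₁cos(5x) + C₂sin(5x))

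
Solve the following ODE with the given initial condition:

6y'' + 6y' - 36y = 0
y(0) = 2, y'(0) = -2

General solution: y = C₁e^(2x) + C₂e^(-3x)
Applying ICs: C₁ = 4/5, C₂ = 6/5
Particular solution: y = (4/5)e^(2x) + (6/5)e^(-3x)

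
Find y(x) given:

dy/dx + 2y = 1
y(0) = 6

General solution: y = 1/2 + Ce^(-2x)
Applying y(0) = 6: C = 6 - 1/2 = 11/2
Particular solution: y = 1/2 + (11/2)e^(-2x)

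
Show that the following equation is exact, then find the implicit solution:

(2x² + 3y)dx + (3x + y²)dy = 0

Verify exactness: ∂M/∂y = ∂N/∂x ✓
Find F(x,y) such that ∂F/∂x = M, ∂F/∂y = N
Solution: 2x³/3 + 3xy + y³/3 = C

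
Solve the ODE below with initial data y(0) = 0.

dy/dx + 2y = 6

General solution: y = 3 + Ce^(-2x)
Applying y(0) = 0: C = 0 - 3 = -3
Particular solution: y = 3 - 3e^(-2x)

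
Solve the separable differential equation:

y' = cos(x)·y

Separating variables and integrating:
ln|y| = sin(x) + C

General solution: y = Ce^(sin(x))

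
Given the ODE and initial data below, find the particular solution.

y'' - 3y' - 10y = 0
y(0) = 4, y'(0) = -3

General solution: y = C₁e^(5x) + C₂e^(-2x)
Applying ICs: C₁ = 5/7, C₂ = 23/7
Particular solution: y = (5/7)e^(5x) + (23/7)e^(-2x)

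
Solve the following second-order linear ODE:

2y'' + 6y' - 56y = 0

Characteristic equation: 2r² + 6r - 56 = 0
Divide by 2: r² + 3r - 28 = 0
Roots: r = 4, -7 (distinct real)
General solution: y = C₁e^(4x) + C₂e^(-7x)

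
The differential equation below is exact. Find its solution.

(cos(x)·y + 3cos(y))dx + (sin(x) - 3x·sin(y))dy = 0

Verify exactness: ∂M/∂y = ∂N/∂x ✓
Find F(x,y) such that ∂F/∂x = M, ∂F/∂y = N
Solution: sin(x)·y + 3x·cos(y) = C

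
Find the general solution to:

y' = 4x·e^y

Separating variables and integrating:
-e^(-y) = 2x² + C

General solution: y = -ln(C - 2x²)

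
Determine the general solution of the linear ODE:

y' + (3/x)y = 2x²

Using integrating factor method:

General solution: y = (1/3)x^3 + Cx^(-3)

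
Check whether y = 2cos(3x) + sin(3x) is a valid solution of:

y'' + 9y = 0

Verification:
y'' = -18cos(3x) - 9sin(3x)
y'' + 9y = 0 ✓

Yes, it is a solution.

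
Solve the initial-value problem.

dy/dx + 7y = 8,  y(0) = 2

General solution: y = 8/7 + Ce^(-7x)
Applying y(0) = 2: C = 2 - 8/7 = 6/7
Particular solution: y = 8/7 + (6/7)e^(-7x)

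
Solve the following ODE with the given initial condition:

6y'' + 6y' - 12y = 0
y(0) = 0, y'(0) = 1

General solution: y = C₁e^x + C₂e^(-2x)
Applying ICs: C₁ = 1/3, C₂ = -1/3
Particular solution: y = (1/3)e^x - (1/3)e^(-2x)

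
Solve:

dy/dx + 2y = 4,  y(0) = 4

General solution: y = 2 + Ce^(-2x)
Applying y(0) = 4: C = 4 - 2 = 2
Particular solution: y = 2 + 2e^(-2x)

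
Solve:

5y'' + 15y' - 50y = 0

Characteristic equation: 5r² + 15r - 50 = 0
Divide by 5: r² + 3r - 10 = 0
Roots: r = 2, -5 (distinct real)
General solution: y = C₁e^(2x) + C₂e^(-5x)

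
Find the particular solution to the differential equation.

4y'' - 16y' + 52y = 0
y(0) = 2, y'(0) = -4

General solution: y = e^(2x)(C₁cos(3x) + C₂sin(3x))
Complex roots r = 2 ± 3i
Applying ICs: C₁ = 2, C₂ = -8/3
Particular solution: y = e^(2x)(2cos(3x) - (8/3)sin(3x))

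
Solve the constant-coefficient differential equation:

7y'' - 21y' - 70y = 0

Characteristic equation: 7r² - 21r - 70 = 0
Divide by 7: r² - 3r - 10 = 0
Roots: r = 5, -2 (distinct real)
General solution: y = C₁e^(5x) + C₂e^(-2x)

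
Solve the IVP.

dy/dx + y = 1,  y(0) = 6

General solution: y = 1 + Ce^(-x)
Applying y(0) = 6: C = 6 - 1 = 5
Particular solution: y = 1 + 5e^(-x)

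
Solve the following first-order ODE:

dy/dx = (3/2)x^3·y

Separating variables and integrating:
ln|y| = 3x^4/8 + C

General solution: y = Ce^(3x^4/8)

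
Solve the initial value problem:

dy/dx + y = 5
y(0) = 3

General solution: y = 5 + Ce^(-x)
Applying y(0) = 3: C = 3 - 5 = -2
Particular solution: y = 5 - 2e^(-x)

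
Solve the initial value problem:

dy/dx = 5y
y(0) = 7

General solution: y = Ce^(5x)
Applying IC y(0) = 7:
Particular solution: y = 7e^(5x)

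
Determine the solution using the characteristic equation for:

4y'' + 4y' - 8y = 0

Characteristic equation: 4r² + 4r - 8 = 0
Divide by 4: r² + r - 2 = 0
Roots: r = 1, -2 (distinct real)
General solution: y = C₁e^x + C₂e^(-2x)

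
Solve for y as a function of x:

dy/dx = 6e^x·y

Separating variables and integrating:
ln|y| = 6e^x + C

General solution: y = Ce^(6e^x)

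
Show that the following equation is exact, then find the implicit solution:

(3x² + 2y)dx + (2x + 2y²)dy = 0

Verify exactness: ∂M/∂y = ∂N/∂x ✓
Find F(x,y) such that ∂F/∂x = M, ∂F/∂y = N
Solution: x³ + 2xy + 2y³/3 = C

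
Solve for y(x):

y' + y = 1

Using integrating factor method:

General solution: y = 1 + Ce^(-x)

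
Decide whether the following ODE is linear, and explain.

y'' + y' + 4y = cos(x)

Linear (y and its derivatives appear to the first power only, no products of y terms)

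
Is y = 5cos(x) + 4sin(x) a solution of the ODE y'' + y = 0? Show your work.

Verification:
y'' = -5cos(x) - 4sin(x)
y'' + y = 0 ✓

Yes, it is a solution.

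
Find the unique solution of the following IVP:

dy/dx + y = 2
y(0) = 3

General solution: y = 2 + Ce^(-x)
Applying y(0) = 3: C = 3 - 2 = 1
Particular solution: y = 2 + e^(-x)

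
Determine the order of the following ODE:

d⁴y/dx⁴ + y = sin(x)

The order is 4 (highest derivative is of order 4).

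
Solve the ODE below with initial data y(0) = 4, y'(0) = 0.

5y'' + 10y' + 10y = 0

General solution: y = e^(-x)(C₁cos(x) + C₂sin(x))
Complex roots r = -1 ± i
Applying ICs: C₁ = 4, C₂ = 4
Particular solution: y = e^(-x)(4cos(x) + 4sin(x))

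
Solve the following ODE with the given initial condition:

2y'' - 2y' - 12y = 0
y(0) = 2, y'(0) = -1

General solution: y = C₁e^(3x) + C₂e^(-2x)
Applying ICs: C₁ = 3/5, C₂ = 7/5
Particular solution: y = (3/5)e^(3x) + (7/5)e^(-2x)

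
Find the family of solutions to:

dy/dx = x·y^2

Separating variables and integrating:
-1/y = x^2/2 + C

General solution: y^-1 = (-1/2)x^2 + C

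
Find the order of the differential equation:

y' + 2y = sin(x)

The order is 1 (highest derivative is of order 1).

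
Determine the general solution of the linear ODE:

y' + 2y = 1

Using integrating factor method:

General solution: y = 1/2 + Ce^(-2x)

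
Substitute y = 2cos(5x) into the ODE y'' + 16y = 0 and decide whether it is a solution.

Verification:
y'' = -50cos(5x)
y'' + 16y ≠ 0 (frequency mismatch: got 25 instead of 16)

No, it is not a solution.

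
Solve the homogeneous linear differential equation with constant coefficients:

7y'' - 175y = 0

Characteristic equation: 7r² - 175 = 0
Divide by 7: r² - 25 = 0
Roots: r = 5, -5 (distinct real)
General solution: y = C₁e^(5x) + C₂e^(-5x)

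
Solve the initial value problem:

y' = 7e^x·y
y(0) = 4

General solution: y = Ce^(7e^x)
Applying IC y(0) = 4:
Particular solution: y = 4e^(7(e^x - 1))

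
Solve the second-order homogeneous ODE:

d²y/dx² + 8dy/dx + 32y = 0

Characteristic equation: r² + 8r + 32 = 0
Roots: r = -4 ± 4i (complex conjugates)
General solution: y = e^(-4x)(C₁cos(4x) + C₂sin(4x))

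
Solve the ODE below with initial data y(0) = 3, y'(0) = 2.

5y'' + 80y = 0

General solution: y = C₁cos(4x) + C₂sin(4x)
Complex roots r = ±4i
Applying ICs: C₁ = 3, C₂ = 1/2
Particular solution: y = 3cos(4x) + (1/2)sin(4x)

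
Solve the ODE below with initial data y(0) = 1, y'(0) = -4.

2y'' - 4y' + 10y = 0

General solution: y = e^x(C₁cos(2x) + C₂sin(2x))
Complex roots r = 1 ± 2i
Applying ICs: C₁ = 1, C₂ = -5/2
Particular solution: y = e^x(cos(2x) - (5/2)sin(2x))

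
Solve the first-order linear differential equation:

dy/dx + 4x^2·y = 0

Using integrating factor method:

General solution: y = Ce^(-4x^3/3)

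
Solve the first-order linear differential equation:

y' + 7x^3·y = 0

Using integrating factor method:

General solution: y = Ce^(-7x^4/4)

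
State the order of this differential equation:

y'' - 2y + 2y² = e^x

The order is 2 (highest derivative is of order 2).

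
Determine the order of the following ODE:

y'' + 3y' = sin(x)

The order is 2 (highest derivative is of order 2).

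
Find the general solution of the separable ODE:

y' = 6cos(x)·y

Separating variables and integrating:
ln|y| = 6sin(x) + C

General solution: y = Ce^(6sin(x))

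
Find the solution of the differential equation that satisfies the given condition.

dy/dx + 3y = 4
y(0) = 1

General solution: y = 4/3 + Ce^(-3x)
Applying y(0) = 1: C = 1 - 4/3 = -1/3
Particular solution: y = 4/3 - (1/3)e^(-3x)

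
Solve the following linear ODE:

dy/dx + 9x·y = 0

Using integrating factor method:

General solution: y = Ce^(-9x^2/2)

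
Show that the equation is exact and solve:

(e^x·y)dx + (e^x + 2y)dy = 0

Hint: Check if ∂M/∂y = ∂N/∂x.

Verify exactness: ∂M/∂y = ∂N/∂x ✓
Find F(x,y) such that ∂F/∂x = M, ∂F/∂y = N
Solution: e^x·y + y² = C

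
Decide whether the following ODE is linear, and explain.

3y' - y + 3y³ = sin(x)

Nonlinear (y³ term)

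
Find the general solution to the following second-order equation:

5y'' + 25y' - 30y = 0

Characteristic equation: 5r² + 25r - 30 = 0
Divide by 5: r² + 5r - 6 = 0
Roots: r = 1, -6 (distinct real)
General solution: y = C₁e^x + C₂e^(-6x)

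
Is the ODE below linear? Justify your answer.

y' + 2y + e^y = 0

No. Nonlinear (e^y is nonlinear in y)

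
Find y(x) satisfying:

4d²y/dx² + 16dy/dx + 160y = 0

Characteristic equation: 4r² + 16r + 160 = 0
Divide by 4: r² + 4r + 40 = 0
Roots: r = -2 ± 6i (complex conjugates)
General solution: y = e^(-2x)(C₁cos(6x) + C₂sin(6x))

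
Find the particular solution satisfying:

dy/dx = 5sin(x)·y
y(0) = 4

General solution: y = Ce^(-5cos(x))
Applying IC y(0) = 4:
Particular solution: y = 4e^(5(1-cos(x)))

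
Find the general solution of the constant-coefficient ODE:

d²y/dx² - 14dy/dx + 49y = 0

Characteristic equation: r² - 14r + 49 = 0
Factored: (r - 7)² = 0
Repeated root: r = 7
General solution: y = (C₁ + C₂x)e^(7x)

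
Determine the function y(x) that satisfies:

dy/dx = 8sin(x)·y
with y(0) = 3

General solution: y = Ce^(-8cos(x))
Applying IC y(0) = 3:
Particular solution: y = 3e^(8(1-cos(x)))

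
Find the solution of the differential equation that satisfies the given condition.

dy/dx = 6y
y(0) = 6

General solution: y = Ce^(6x)
Applying IC y(0) = 6:
Particular solution: y = 6e^(6x)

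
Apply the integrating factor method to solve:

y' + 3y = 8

Using integrating factor method:

General solution: y = 8/3 + Ce^(-3x)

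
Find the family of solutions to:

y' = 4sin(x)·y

Separating variables and integrating:
ln|y| = -4cos(x) + C

General solution: y = Ce^(-4cos(x))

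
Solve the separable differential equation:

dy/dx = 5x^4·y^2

Separating variables and integrating:
-1/y = x^5 + C

General solution: y^-1 = -x^5 + C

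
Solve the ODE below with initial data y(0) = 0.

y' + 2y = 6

General solution: y = 3 + Ce^(-2x)
Applying y(0) = 0: C = 0 - 3 = -3
Particular solution: y = 3 - 3e^(-2x)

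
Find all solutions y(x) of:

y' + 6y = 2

Using integrating factor method:

General solution: y = 1/3 + Ce^(-6x)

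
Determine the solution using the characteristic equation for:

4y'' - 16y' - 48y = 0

Characteristic equation: 4r² - 16r - 48 = 0
Divide by 4: r² - 4r - 12 = 0
Roots: r = 6, -2 (distinct real)
General solution: y = C₁e^(6x) + C₂e^(-2x)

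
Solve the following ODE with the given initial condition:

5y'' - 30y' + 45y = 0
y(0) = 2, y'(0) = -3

General solution: y = (C₁ + C₂x)e^(3x)
Repeated root r = 3
Applying ICs: C₁ = 2, C₂ = -9
Particular solution: y = (2 - 9x)e^(3x)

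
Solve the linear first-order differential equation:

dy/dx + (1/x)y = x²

Using integrating factor method:

General solution: y = (1/4)x^3 + C/x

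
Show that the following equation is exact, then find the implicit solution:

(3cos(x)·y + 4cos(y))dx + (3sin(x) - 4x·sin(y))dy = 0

Verify exactness: ∂M/∂y = ∂N/∂x ✓
Find F(x,y) such that ∂F/∂x = M, ∂F/∂y = N
Solution: 3sin(x)·y + 4x·cos(y) = C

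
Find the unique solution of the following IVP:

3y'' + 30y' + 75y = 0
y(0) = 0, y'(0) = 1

General solution: y = (C₁ + C₂x)e^(-5x)
Repeated root r = -5
Applying ICs: C₁ = 0, C₂ = 1
Particular solution: y = xe^(-5x)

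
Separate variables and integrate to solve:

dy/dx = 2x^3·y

Separating variables and integrating:
ln|y| = x^4/2 + C

General solution: y = Ce^(x^4/2)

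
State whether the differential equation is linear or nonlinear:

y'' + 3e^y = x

Nonlinear (e^y is nonlinear in y)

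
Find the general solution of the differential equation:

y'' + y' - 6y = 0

Characteristic equation: r² + r - 6 = 0
Roots: r = 2, -3 (distinct real)
General solution: y = C₁e^(2x) + C₂e^(-3x)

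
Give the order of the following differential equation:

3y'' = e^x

The order is 2 (highest derivative is of order 2).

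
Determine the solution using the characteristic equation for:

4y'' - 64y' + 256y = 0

Characteristic equation: 4r² - 64r + 256 = 0
Divide by 4: r² - 16r + 64 = 0
Factored: (r - 8)² = 0
Repeated root: r = 8
General solution: y = (C₁ + C₂x)e^(8x)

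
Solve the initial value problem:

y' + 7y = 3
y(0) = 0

General solution: y = 3/7 + Ce^(-7x)
Applying y(0) = 0: C = 0 - 3/7 = -3/7
Particular solution: y = 3/7 - (3/7)e^(-7x)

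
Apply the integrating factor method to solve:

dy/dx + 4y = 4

Using integrating factor method:

General solution: y = 1 + Ce^(-4x)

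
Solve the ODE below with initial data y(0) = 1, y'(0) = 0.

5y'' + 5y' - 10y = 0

General solution: y = C₁e^x + C₂e^(-2x)
Applying ICs: C₁ = 2/3, C₂ = 1/3
Particular solution: y = (2/3)e^x + (1/3)e^(-2x)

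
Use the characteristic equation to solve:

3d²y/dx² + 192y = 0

Characteristic equation: 3r² + 192 = 0
Divide by 3: r² + 64 = 0
Roots: r = ±8i (complex conjugates)
General solution: y = C₁cos(8x) + C₂sin(8x)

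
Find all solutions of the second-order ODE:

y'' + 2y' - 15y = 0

Characteristic equation: r² + 2r - 15 = 0
Roots: r = 3, -5 (distinct real)
General solution: y = C₁e^(3x) + C₂e^(-5x)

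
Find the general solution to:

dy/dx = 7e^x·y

Separating variables and integrating:
ln|y| = 7e^x + C

General solution: y = Ce^(7e^x)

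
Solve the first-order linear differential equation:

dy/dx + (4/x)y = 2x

Using integrating factor method:

General solution: y = (1/3)x^2 + Cx^(-4)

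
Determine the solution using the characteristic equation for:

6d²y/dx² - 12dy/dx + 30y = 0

Characteristic equation: 6r² - 12r + 30 = 0
Divide by 6: r² - 2r + 5 = 0
Roots: r = 1 ± 2i (complex conjugates)
General solution: y = e^x(C₁cos(2x) + C₂sin(2x))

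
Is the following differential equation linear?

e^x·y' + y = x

Yes. Linear (y and its derivatives appear to the first power only, no products of y terms)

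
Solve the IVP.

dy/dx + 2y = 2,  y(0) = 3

General solution: y = 1 + Ce^(-2x)
Applying y(0) = 3: C = 3 - 1 = 2
Particular solution: y = 1 + 2e^(-2x)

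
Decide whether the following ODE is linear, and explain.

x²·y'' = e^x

Linear (y and its derivatives appear to the first power only, no products of y terms)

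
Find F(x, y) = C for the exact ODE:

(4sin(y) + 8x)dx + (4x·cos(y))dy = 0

Verify exactness: ∂M/∂y = ∂N/∂x ✓
Find F(x,y) such that ∂F/∂x = M, ∂F/∂y = N
Solution: 4x·sin(y) + 4x² = C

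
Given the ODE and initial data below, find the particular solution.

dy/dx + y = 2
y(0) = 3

General solution: y = 2 + Ce^(-x)
Applying y(0) = 3: C = 3 - 2 = 1
Particular solution: y = 2 + e^(-x)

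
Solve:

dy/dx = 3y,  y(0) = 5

General solution: y = Ce^(3x)
Applying IC y(0) = 5:
Particular solution: y = 5e^(3x)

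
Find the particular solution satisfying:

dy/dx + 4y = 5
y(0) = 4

General solution: y = 5/4 + Ce^(-4x)
Applying y(0) = 4: C = 4 - 5/4 = 11/4
Particular solution: y = 5/4 + (11/4)e^(-4x)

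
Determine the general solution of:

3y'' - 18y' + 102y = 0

Characteristic equation: 3r² - 18r + 102 = 0
Divide by 3: r² - 6r + 34 = 0
Roots: r = 3 ± 5i (complex conjugates)
General solution: y = e^(3x)(C₁cos(5x) + C₂sin(5x))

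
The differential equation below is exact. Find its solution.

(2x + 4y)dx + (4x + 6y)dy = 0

Verify exactness: ∂M/∂y = ∂N/∂x ✓
Find F(x,y) such that ∂F/∂x = M, ∂F/∂y = N
Solution: x² + 4xy + 3y² = C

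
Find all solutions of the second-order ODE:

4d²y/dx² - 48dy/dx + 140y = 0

Characteristic equation: 4r² - 48r + 140 = 0
Divide by 4: r² - 12r + 35 = 0
Roots: r = 5, 7 (distinct real)
General solution: y = C₁e^(5x) + C₂e^(7x)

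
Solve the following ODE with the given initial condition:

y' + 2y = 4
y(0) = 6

General solution: y = 2 + Ce^(-2x)
Applying y(0) = 6: C = 6 - 2 = 4
Particular solution: y = 2 + 4e^(-2x)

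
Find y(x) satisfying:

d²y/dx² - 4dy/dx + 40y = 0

Characteristic equation: r² - 4r + 40 = 0
Roots: r = 2 ± 6i (complex conjugates)
General solution: y = e^(2x)(C₁cos(6x) + C₂sin(6x))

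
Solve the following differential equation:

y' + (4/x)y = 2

Using integrating factor method:

General solution: y = (2/5)x + Cx^(-4)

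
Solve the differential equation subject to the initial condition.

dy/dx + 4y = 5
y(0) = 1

General solution: y = 5/4 + Ce^(-4x)
Applying y(0) = 1: C = 1 - 5/4 = -1/4
Particular solution: y = 5/4 - (1/4)e^(-4x)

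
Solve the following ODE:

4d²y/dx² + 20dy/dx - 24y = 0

Characteristic equation: 4r² + 20r - 24 = 0
Divide by 4: r² + 5r - 6 = 0
Roots: r = 1, -6 (distinct real)
General solution: y = C₁e^x + C₂e^(-6x)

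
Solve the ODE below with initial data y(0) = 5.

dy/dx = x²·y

General solution: y = Ce^(x³/3)
Applying IC y(0) = 5:
Particular solution: y = 5e^(x³/3)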